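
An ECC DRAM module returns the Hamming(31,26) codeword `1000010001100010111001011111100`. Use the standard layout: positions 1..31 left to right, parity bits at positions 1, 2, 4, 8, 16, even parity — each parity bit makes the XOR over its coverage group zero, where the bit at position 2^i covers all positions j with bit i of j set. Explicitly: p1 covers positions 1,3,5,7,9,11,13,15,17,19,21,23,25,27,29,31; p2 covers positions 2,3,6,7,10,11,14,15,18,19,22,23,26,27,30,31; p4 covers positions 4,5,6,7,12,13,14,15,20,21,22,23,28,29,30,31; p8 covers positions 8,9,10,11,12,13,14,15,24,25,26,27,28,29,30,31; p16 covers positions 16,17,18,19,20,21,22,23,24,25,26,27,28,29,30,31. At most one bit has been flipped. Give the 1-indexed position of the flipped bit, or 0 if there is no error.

s1: b1⊕b3⊕b5⊕b7⊕b9⊕b11⊕b13⊕b15⊕b17⊕b19⊕b21⊕b23⊕b25⊕b27⊕b29⊕b31 = 1⊕0⊕0⊕0⊕0⊕1⊕0⊕1⊕1⊕1⊕0⊕0⊕1⊕1⊕1⊕0 = 0
s2: b2⊕b3⊕b6⊕b7⊕b10⊕b11⊕b14⊕b15⊕b18⊕b19⊕b22⊕b23⊕b26⊕b27⊕b30⊕b31 = 0⊕0⊕1⊕0⊕1⊕1⊕0⊕1⊕1⊕1⊕1⊕0⊕1⊕1⊕0⊕0 = 1
s4: b4⊕b5⊕b6⊕b7⊕b12⊕b13⊕b14⊕b15⊕b20⊕b21⊕b22⊕b23⊕b28⊕b29⊕b30⊕b31 = 0⊕0⊕1⊕0⊕0⊕0⊕0⊕1⊕0⊕0⊕1⊕0⊕1⊕1⊕0⊕0 = 1
s8: b8⊕b9⊕b10⊕b11⊕b12⊕b13⊕b14⊕b15⊕b24⊕b25⊕b26⊕b27⊕b28⊕b29⊕b30⊕b31 = 0⊕0⊕1⊕1⊕0⊕0⊕0⊕1⊕1⊕1⊕1⊕1⊕1⊕1⊕0⊕0 = 1
s16: b16⊕b17⊕b18⊕b19⊕b20⊕b21⊕b22⊕b23⊕b24⊕b25⊕b26⊕b27⊕b28⊕b29⊕b30⊕b31 = 0⊕1⊕1⊕1⊕0⊕0⊕1⊕0⊕1⊕1⊕1⊕1⊕1⊕1⊕0⊕0 = 0
Syndrome (s16...s1) = 01110 → position 14.

14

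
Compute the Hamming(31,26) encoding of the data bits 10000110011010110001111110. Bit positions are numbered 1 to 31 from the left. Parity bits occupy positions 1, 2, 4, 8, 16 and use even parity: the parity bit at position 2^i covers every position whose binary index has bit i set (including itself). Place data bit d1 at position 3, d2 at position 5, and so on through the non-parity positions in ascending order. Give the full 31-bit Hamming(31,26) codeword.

1111000001100111010110001111110

Place data bits at non-power-of-two positions: b3=1, b5=0, b6=0, b7=0, b9=0, b10=1, b11=1, b12=0, b13=0, b14=1, b15=1, b17=0, b18=1, b19=0, b20=1, b21=1, b22=0, b23=0, b24=0, b25=1, b26=1, b27=1, b28=1, b29=1, b30=1, b31=0.
p1 = XOR of data positions {3,5,7,9,11,13,15,17,19,21,23,25,27,29,31} = 1⊕0⊕0⊕0⊕1⊕0⊕1⊕0⊕0⊕1⊕0⊕1⊕1⊕1⊕0 = 1
p2 = XOR of data positions {3,6,7,10,11,14,15,18,19,22,23,26,27,30,31} = 1⊕0⊕0⊕1⊕1⊕1⊕1⊕1⊕0⊕0⊕0⊕1⊕1⊕1⊕0 = 1
p4 = XOR of data positions {5,6,7,12,13,14,15,20,21,22,23,28,29,30,31} = 0⊕0⊕0⊕0⊕0⊕1⊕1⊕1⊕1⊕0⊕0⊕1⊕1⊕1⊕0 = 1
p8 = XOR of data positions {9,10,11,12,13,14,15,24,25,26,27,28,29,30,31} = 0⊕1⊕1⊕0⊕0⊕1⊕1⊕0⊕1⊕1⊕1⊕1⊕1⊕1⊕0 = 0
p16 = XOR of data positions {17,18,19,20,21,22,23,24,25,26,27,28,29,30,31} = 0⊕1⊕0⊕1⊕1⊕0⊕0⊕0⊕1⊕1⊕1⊕1⊕1⊕1⊕0 = 1
Codeword b1..b31 = 1111000001100111010110001111110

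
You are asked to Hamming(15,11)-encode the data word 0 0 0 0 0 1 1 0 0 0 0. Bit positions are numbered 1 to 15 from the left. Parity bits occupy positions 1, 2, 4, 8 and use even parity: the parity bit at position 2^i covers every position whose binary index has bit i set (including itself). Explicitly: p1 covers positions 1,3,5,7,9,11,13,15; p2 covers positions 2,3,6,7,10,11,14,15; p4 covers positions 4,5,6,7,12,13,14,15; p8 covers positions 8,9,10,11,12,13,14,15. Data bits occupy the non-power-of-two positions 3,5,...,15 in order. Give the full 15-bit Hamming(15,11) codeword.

Place data bits at non-power-of-two positions: b3=0, b5=0, b6=0, b7=0, b9=0, b10=1, b11=1, b12=0, b13=0, b14=0, b15=0.
p1 = XOR of data positions {3,5,7,9,11,13,15} = 0⊕0⊕0⊕0⊕1⊕0⊕0 = 1
p2 = XOR of data positions {3,6,7,10,11,14,15} = 0⊕0⊕0⊕1⊕1⊕0⊕0 = 0
p4 = XOR of data positions {5,6,7,12,13,14,15} = 0⊕0⊕0⊕0⊕0⊕0⊕0 = 0
p8 = XOR of data positions {9,10,11,12,13,14,15} = 0⊕1⊕1⊕0⊕0⊕0⊕0 = 0
Codeword b1..b15 = 100000000110000

100000000110000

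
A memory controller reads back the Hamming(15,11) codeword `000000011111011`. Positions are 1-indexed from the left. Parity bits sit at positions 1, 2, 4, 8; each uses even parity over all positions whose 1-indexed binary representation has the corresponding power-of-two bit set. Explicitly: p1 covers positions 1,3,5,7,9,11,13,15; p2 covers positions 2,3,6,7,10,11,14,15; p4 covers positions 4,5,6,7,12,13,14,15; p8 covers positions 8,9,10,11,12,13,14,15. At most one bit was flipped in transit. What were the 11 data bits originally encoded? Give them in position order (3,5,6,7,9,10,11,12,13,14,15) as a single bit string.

00001111111

s1: b1⊕b3⊕b5⊕b7⊕b9⊕b11⊕b13⊕b15 = 0⊕0⊕0⊕0⊕1⊕1⊕0⊕1 = 1
s2: b2⊕b3⊕b6⊕b7⊕b10⊕b11⊕b14⊕b15 = 0⊕0⊕0⊕0⊕1⊕1⊕1⊕1 = 0
s4: b4⊕b5⊕b6⊕b7⊕b12⊕b13⊕b14⊕b15 = 0⊕0⊕0⊕0⊕1⊕0⊕1⊕1 = 1
s8: b8⊕b9⊕b10⊕b11⊕b12⊕b13⊕b14⊕b15 = 1⊕1⊕1⊕1⊕1⊕0⊕1⊕1 = 1
Syndrome (s8...s1) = 1101 → position 13.
Flip bit 13: corrected codeword = 000000011111111
Data bits at positions 3,5,6,7,9,10,11,12,13,14,15: 00001111111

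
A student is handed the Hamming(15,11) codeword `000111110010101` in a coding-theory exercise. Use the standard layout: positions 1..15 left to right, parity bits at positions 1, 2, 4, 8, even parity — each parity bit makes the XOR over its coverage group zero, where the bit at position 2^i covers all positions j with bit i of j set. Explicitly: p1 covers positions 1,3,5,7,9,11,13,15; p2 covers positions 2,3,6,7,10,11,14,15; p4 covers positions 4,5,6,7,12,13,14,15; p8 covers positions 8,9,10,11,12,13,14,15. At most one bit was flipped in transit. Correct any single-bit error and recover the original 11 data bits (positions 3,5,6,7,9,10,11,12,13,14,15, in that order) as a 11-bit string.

01110010101

s1: b1⊕b3⊕b5⊕b7⊕b9⊕b11⊕b13⊕b15 = 0⊕0⊕1⊕1⊕0⊕1⊕1⊕1 = 1
s2: b2⊕b3⊕b6⊕b7⊕b10⊕b11⊕b14⊕b15 = 0⊕0⊕1⊕1⊕0⊕1⊕0⊕1 = 0
s4: b4⊕b5⊕b6⊕b7⊕b12⊕b13⊕b14⊕b15 = 1⊕1⊕1⊕1⊕0⊕1⊕0⊕1 = 0
s8: b8⊕b9⊕b10⊕b11⊕b12⊕b13⊕b14⊕b15 = 1⊕0⊕0⊕1⊕0⊕1⊕0⊕1 = 0
Syndrome (s8...s1) = 0001 → position 1.
Flip bit 1: corrected codeword = 100111110010101
Data bits at positions 3,5,6,7,9,10,11,12,13,14,15: 01110010101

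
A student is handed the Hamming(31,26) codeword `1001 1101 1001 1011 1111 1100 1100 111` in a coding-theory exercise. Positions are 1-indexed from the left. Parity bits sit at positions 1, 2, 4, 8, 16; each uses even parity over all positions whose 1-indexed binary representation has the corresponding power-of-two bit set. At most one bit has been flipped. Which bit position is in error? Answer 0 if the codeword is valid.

s1: b1⊕b3⊕b5⊕b7⊕b9⊕b11⊕b13⊕b15⊕b17⊕b19⊕b21⊕b23⊕b25⊕b27⊕b29⊕b31 = 1⊕0⊕1⊕0⊕1⊕0⊕1⊕1⊕1⊕1⊕1⊕0⊕1⊕0⊕1⊕1 = 1
s2: b2⊕b3⊕b6⊕b7⊕b10⊕b11⊕b14⊕b15⊕b18⊕b19⊕b22⊕b23⊕b26⊕b27⊕b30⊕b31 = 0⊕0⊕1⊕0⊕0⊕0⊕0⊕1⊕1⊕1⊕1⊕0⊕1⊕0⊕1⊕1 = 0
s4: b4⊕b5⊕b6⊕b7⊕b12⊕b13⊕b14⊕b15⊕b20⊕b21⊕b22⊕b23⊕b28⊕b29⊕b30⊕b31 = 1⊕1⊕1⊕0⊕1⊕1⊕0⊕1⊕1⊕1⊕1⊕0⊕0⊕1⊕1⊕1 = 0
s8: b8⊕b9⊕b10⊕b11⊕b12⊕b13⊕b14⊕b15⊕b24⊕b25⊕b26⊕b27⊕b28⊕b29⊕b30⊕b31 = 1⊕1⊕0⊕0⊕1⊕1⊕0⊕1⊕0⊕1⊕1⊕0⊕0⊕1⊕1⊕1 = 0
s16: b16⊕b17⊕b18⊕b19⊕b20⊕b21⊕b22⊕b23⊕b24⊕b25⊕b26⊕b27⊕b28⊕b29⊕b30⊕b31 = 1⊕1⊕1⊕1⊕1⊕1⊕1⊕0⊕0⊕1⊕1⊕0⊕0⊕1⊕1⊕1 = 0
Syndrome (s16...s1) = 00001 → position 1.

1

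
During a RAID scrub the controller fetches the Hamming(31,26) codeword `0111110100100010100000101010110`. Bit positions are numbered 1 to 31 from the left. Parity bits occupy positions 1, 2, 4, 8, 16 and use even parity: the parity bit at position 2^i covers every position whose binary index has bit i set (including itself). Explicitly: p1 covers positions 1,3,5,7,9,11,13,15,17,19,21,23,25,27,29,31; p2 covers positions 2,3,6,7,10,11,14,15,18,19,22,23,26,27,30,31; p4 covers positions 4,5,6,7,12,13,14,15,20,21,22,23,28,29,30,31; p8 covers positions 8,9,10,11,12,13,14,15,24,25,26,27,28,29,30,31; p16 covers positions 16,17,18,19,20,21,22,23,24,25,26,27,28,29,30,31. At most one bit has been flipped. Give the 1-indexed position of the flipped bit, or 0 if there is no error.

s1: b1⊕b3⊕b5⊕b7⊕b9⊕b11⊕b13⊕b15⊕b17⊕b19⊕b21⊕b23⊕b25⊕b27⊕b29⊕b31 = 0⊕1⊕1⊕0⊕0⊕1⊕0⊕1⊕1⊕0⊕0⊕1⊕1⊕1⊕1⊕0 = 1
s2: b2⊕b3⊕b6⊕b7⊕b10⊕b11⊕b14⊕b15⊕b18⊕b19⊕b22⊕b23⊕b26⊕b27⊕b30⊕b31 = 1⊕1⊕1⊕0⊕0⊕1⊕0⊕1⊕0⊕0⊕0⊕1⊕0⊕1⊕1⊕0 = 0
s4: b4⊕b5⊕b6⊕b7⊕b12⊕b13⊕b14⊕b15⊕b20⊕b21⊕b22⊕b23⊕b28⊕b29⊕b30⊕b31 = 1⊕1⊕1⊕0⊕0⊕0⊕0⊕1⊕0⊕0⊕0⊕1⊕0⊕1⊕1⊕0 = 1
s8: b8⊕b9⊕b10⊕b11⊕b12⊕b13⊕b14⊕b15⊕b24⊕b25⊕b26⊕b27⊕b28⊕b29⊕b30⊕b31 = 1⊕0⊕0⊕1⊕0⊕0⊕0⊕1⊕0⊕1⊕0⊕1⊕0⊕1⊕1⊕0 = 1
s16: b16⊕b17⊕b18⊕b19⊕b20⊕b21⊕b22⊕b23⊕b24⊕b25⊕b26⊕b27⊕b28⊕b29⊕b30⊕b31 = 0⊕1⊕0⊕0⊕0⊕0⊕0⊕1⊕0⊕1⊕0⊕1⊕0⊕1⊕1⊕0 = 0
Syndrome (s16...s1) = 01101 → position 13.

13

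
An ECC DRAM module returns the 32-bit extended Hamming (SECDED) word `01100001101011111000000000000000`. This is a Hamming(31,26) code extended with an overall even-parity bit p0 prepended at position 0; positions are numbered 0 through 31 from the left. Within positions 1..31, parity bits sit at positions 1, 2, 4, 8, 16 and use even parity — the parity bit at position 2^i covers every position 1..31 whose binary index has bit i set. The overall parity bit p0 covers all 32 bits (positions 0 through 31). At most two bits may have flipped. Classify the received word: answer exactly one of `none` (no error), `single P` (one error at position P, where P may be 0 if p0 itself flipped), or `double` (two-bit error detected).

double

s1: b1⊕b3⊕b5⊕b7⊕b9⊕b11⊕b13⊕b15⊕b17⊕b19⊕b21⊕b23⊕b25⊕b27⊕b29⊕b31 = 1⊕0⊕0⊕1⊕0⊕0⊕1⊕1⊕0⊕0⊕0⊕0⊕0⊕0⊕0⊕0 = 0
s2: b2⊕b3⊕b6⊕b7⊕b10⊕b11⊕b14⊕b15⊕b18⊕b19⊕b22⊕b23⊕b26⊕b27⊕b30⊕b31 = 1⊕0⊕0⊕1⊕1⊕0⊕1⊕1⊕0⊕0⊕0⊕0⊕0⊕0⊕0⊕0 = 1
s4: b4⊕b5⊕b6⊕b7⊕b12⊕b13⊕b14⊕b15⊕b20⊕b21⊕b22⊕b23⊕b28⊕b29⊕b30⊕b31 = 0⊕0⊕0⊕1⊕1⊕1⊕1⊕1⊕0⊕0⊕0⊕0⊕0⊕0⊕0⊕0 = 1
s8: b8⊕b9⊕b10⊕b11⊕b12⊕b13⊕b14⊕b15⊕b24⊕b25⊕b26⊕b27⊕b28⊕b29⊕b30⊕b31 = 1⊕0⊕1⊕0⊕1⊕1⊕1⊕1⊕0⊕0⊕0⊕0⊕0⊕0⊕0⊕0 = 0
s16: b16⊕b17⊕b18⊕b19⊕b20⊕b21⊕b22⊕b23⊕b24⊕b25⊕b26⊕b27⊕b28⊕b29⊕b30⊕b31 = 1⊕0⊕0⊕0⊕0⊕0⊕0⊕0⊕0⊕0⊕0⊕0⊕0⊕0⊕0⊕0 = 1
Syndrome (s16...s1) = 10110 → position 22.
Overall parity (XOR of all 32 bits, including p0): 0⊕1⊕1⊕0⊕0⊕0⊕0⊕1⊕1⊕0⊕1⊕0⊕1⊕1⊕1⊕1⊕1⊕0⊕0⊕0⊕0⊕0⊕0⊕0⊕0⊕0⊕0⊕0⊕0⊕0⊕0⊕0 = 0
Overall=0, syndrome position=22 → double-bit error detected (uncorrectable).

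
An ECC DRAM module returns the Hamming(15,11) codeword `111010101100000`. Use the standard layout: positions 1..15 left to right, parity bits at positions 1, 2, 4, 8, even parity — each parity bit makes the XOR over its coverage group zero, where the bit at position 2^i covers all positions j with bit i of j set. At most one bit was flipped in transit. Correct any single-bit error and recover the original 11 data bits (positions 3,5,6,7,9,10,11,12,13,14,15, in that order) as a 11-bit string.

11011100000

s1: b1⊕b3⊕b5⊕b7⊕b9⊕b11⊕b13⊕b15 = 1⊕1⊕1⊕1⊕1⊕0⊕0⊕0 = 1
s2: b2⊕b3⊕b6⊕b7⊕b10⊕b11⊕b14⊕b15 = 1⊕1⊕0⊕1⊕1⊕0⊕0⊕0 = 0
s4: b4⊕b5⊕b6⊕b7⊕b12⊕b13⊕b14⊕b15 = 0⊕1⊕0⊕1⊕0⊕0⊕0⊕0 = 0
s8: b8⊕b9⊕b10⊕b11⊕b12⊕b13⊕b14⊕b15 = 0⊕1⊕1⊕0⊕0⊕0⊕0⊕0 = 0
Syndrome (s8...s1) = 0001 → position 1.
Flip bit 1: corrected codeword = 011010101100000
Data bits at positions 3,5,6,7,9,10,11,12,13,14,15: 11011100000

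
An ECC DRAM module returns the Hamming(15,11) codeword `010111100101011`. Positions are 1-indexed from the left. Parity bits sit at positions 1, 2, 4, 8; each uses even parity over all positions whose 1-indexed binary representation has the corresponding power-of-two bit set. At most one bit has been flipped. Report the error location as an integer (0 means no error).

s1: b1⊕b3⊕b5⊕b7⊕b9⊕b11⊕b13⊕b15 = 0⊕0⊕1⊕1⊕0⊕0⊕0⊕1 = 1
s2: b2⊕b3⊕b6⊕b7⊕b10⊕b11⊕b14⊕b15 = 1⊕0⊕1⊕1⊕1⊕0⊕1⊕1 = 0
s4: b4⊕b5⊕b6⊕b7⊕b12⊕b13⊕b14⊕b15 = 1⊕1⊕1⊕1⊕1⊕0⊕1⊕1 = 1
s8: b8⊕b9⊕b10⊕b11⊕b12⊕b13⊕b14⊕b15 = 0⊕0⊕1⊕0⊕1⊕0⊕1⊕1 = 0
Syndrome (s8...s1) = 0101 → position 5.

5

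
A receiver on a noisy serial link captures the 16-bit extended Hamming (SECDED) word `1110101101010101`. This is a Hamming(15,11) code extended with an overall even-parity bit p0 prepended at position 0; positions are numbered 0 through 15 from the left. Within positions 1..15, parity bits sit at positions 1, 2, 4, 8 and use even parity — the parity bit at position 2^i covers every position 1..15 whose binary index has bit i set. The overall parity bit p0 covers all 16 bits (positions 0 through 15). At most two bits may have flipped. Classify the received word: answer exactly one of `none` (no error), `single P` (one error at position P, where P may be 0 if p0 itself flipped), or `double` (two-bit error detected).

double

s1: b1⊕b3⊕b5⊕b7⊕b9⊕b11⊕b13⊕b15 = 1⊕0⊕0⊕1⊕1⊕1⊕1⊕1 = 0
s2: b2⊕b3⊕b6⊕b7⊕b10⊕b11⊕b14⊕b15 = 1⊕0⊕1⊕1⊕0⊕1⊕0⊕1 = 1
s4: b4⊕b5⊕b6⊕b7⊕b12⊕b13⊕b14⊕b15 = 1⊕0⊕1⊕1⊕0⊕1⊕0⊕1 = 1
s8: b8⊕b9⊕b10⊕b11⊕b12⊕b13⊕b14⊕b15 = 0⊕1⊕0⊕1⊕0⊕1⊕0⊕1 = 0
Syndrome (s8...s1) = 0110 → position 6.
Overall parity (XOR of all 16 bits, including p0): 1⊕1⊕1⊕0⊕1⊕0⊕1⊕1⊕0⊕1⊕0⊕1⊕0⊕1⊕0⊕1 = 0
Overall=0, syndrome position=6 → double-bit error detected (uncorrectable).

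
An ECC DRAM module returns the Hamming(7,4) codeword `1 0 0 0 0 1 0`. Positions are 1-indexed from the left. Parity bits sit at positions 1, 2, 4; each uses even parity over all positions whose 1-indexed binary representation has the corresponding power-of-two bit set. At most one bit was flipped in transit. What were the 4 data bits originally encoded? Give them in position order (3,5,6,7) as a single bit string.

s1: b1⊕b3⊕b5⊕b7 = 1⊕0⊕0⊕0 = 1
s2: b2⊕b3⊕b6⊕b7 = 0⊕0⊕1⊕0 = 1
s4: b4⊕b5⊕b6⊕b7 = 0⊕0⊕1⊕0 = 1
Syndrome (s4...s1) = 111 → position 7.
Flip bit 7: corrected codeword = 1000011
Data bits at positions 3,5,6,7: 0011

0011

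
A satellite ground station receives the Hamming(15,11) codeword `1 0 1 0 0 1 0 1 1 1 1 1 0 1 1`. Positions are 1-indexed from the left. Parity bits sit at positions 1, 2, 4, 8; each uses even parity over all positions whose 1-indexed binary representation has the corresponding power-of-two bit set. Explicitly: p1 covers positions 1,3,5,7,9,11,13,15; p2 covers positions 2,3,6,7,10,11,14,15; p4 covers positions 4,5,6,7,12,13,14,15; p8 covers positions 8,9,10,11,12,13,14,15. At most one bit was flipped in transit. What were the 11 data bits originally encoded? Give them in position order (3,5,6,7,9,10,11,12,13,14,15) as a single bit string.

10100111011

s1: b1⊕b3⊕b5⊕b7⊕b9⊕b11⊕b13⊕b15 = 1⊕1⊕0⊕0⊕1⊕1⊕0⊕1 = 1
s2: b2⊕b3⊕b6⊕b7⊕b10⊕b11⊕b14⊕b15 = 0⊕1⊕1⊕0⊕1⊕1⊕1⊕1 = 0
s4: b4⊕b5⊕b6⊕b7⊕b12⊕b13⊕b14⊕b15 = 0⊕0⊕1⊕0⊕1⊕0⊕1⊕1 = 0
s8: b8⊕b9⊕b10⊕b11⊕b12⊕b13⊕b14⊕b15 = 1⊕1⊕1⊕1⊕1⊕0⊕1⊕1 = 1
Syndrome (s8...s1) = 1001 → position 9.
Flip bit 9: corrected codeword = 101001010111011
Data bits at positions 3,5,6,7,9,10,11,12,13,14,15: 10100111011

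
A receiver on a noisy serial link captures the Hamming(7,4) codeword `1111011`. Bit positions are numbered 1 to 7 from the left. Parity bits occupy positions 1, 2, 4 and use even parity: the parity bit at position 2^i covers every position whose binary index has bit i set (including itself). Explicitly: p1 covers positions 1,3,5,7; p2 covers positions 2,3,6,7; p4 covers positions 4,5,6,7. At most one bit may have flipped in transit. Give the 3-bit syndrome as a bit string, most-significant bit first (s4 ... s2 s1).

101

s1: b1⊕b3⊕b5⊕b7 = 1⊕1⊕0⊕1 = 1
s2: b2⊕b3⊕b6⊕b7 = 1⊕1⊕1⊕1 = 0
s4: b4⊕b5⊕b6⊕b7 = 1⊕0⊕1⊕1 = 1
Syndrome (s4...s1) = 101 → position 5.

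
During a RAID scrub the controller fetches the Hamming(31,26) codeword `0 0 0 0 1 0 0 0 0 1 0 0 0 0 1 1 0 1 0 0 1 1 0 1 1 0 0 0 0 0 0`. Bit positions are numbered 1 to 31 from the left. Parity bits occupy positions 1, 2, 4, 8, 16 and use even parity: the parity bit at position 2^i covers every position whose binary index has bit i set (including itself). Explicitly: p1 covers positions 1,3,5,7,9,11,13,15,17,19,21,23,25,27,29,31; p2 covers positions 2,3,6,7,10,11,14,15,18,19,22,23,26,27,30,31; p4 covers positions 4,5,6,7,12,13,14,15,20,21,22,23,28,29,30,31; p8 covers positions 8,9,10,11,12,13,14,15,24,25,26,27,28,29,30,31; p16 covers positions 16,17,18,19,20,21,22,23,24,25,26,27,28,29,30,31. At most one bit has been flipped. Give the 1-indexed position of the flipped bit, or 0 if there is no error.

0

s1: b1⊕b3⊕b5⊕b7⊕b9⊕b11⊕b13⊕b15⊕b17⊕b19⊕b21⊕b23⊕b25⊕b27⊕b29⊕b31 = 0⊕0⊕1⊕0⊕0⊕0⊕0⊕1⊕0⊕0⊕1⊕0⊕1⊕0⊕0⊕0 = 0
s2: b2⊕b3⊕b6⊕b7⊕b10⊕b11⊕b14⊕b15⊕b18⊕b19⊕b22⊕b23⊕b26⊕b27⊕b30⊕b31 = 0⊕0⊕0⊕0⊕1⊕0⊕0⊕1⊕1⊕0⊕1⊕0⊕0⊕0⊕0⊕0 = 0
s4: b4⊕b5⊕b6⊕b7⊕b12⊕b13⊕b14⊕b15⊕b20⊕b21⊕b22⊕b23⊕b28⊕b29⊕b30⊕b31 = 0⊕1⊕0⊕0⊕0⊕0⊕0⊕1⊕0⊕1⊕1⊕0⊕0⊕0⊕0⊕0 = 0
s8: b8⊕b9⊕b10⊕b11⊕b12⊕b13⊕b14⊕b15⊕b24⊕b25⊕b26⊕b27⊕b28⊕b29⊕b30⊕b31 = 0⊕0⊕1⊕0⊕0⊕0⊕0⊕1⊕1⊕1⊕0⊕0⊕0⊕0⊕0⊕0 = 0
s16: b16⊕b17⊕b18⊕b19⊕b20⊕b21⊕b22⊕b23⊕b24⊕b25⊕b26⊕b27⊕b28⊕b29⊕b30⊕b31 = 1⊕0⊕1⊕0⊕0⊕1⊕1⊕0⊕1⊕1⊕0⊕0⊕0⊕0⊕0⊕0 = 0
Syndrome (s16...s1) = 00000 → position 0 (no error).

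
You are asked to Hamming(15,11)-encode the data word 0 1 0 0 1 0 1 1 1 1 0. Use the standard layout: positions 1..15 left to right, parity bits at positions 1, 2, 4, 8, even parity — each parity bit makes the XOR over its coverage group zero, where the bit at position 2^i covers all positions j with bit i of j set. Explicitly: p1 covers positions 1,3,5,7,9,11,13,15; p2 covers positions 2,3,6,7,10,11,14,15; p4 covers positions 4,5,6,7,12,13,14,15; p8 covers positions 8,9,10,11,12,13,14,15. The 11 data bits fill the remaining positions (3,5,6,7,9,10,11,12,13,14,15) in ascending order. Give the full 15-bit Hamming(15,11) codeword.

Place data bits at non-power-of-two positions: b3=0, b5=1, b6=0, b7=0, b9=1, b10=0, b11=1, b12=1, b13=1, b14=1, b15=0.
p1 = XOR of data positions {3,5,7,9,11,13,15} = 0⊕1⊕0⊕1⊕1⊕1⊕0 = 0
p2 = XOR of data positions {3,6,7,10,11,14,15} = 0⊕0⊕0⊕0⊕1⊕1⊕0 = 0
p4 = XOR of data positions {5,6,7,12,13,14,15} = 1⊕0⊕0⊕1⊕1⊕1⊕0 = 0
p8 = XOR of data positions {9,10,11,12,13,14,15} = 1⊕0⊕1⊕1⊕1⊕1⊕0 = 1
Codeword b1..b15 = 000010011011110

000010011011110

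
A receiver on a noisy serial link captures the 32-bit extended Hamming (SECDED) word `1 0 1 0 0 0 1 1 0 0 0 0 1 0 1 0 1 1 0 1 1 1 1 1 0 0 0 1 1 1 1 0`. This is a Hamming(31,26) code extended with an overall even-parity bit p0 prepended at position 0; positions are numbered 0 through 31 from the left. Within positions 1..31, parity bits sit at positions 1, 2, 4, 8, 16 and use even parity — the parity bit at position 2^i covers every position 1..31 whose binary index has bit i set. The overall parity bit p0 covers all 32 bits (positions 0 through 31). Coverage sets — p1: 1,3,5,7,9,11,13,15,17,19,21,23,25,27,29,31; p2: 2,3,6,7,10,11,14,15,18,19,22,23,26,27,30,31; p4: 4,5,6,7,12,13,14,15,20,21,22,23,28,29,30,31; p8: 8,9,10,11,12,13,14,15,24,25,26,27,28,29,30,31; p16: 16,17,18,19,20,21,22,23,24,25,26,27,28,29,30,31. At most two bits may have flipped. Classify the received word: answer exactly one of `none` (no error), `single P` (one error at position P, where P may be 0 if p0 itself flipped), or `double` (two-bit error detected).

single 23

s1: b1⊕b3⊕b5⊕b7⊕b9⊕b11⊕b13⊕b15⊕b17⊕b19⊕b21⊕b23⊕b25⊕b27⊕b29⊕b31 = 0⊕0⊕0⊕1⊕0⊕0⊕0⊕0⊕1⊕1⊕1⊕1⊕0⊕1⊕1⊕0 = 1
s2: b2⊕b3⊕b6⊕b7⊕b10⊕b11⊕b14⊕b15⊕b18⊕b19⊕b22⊕b23⊕b26⊕b27⊕b30⊕b31 = 1⊕0⊕1⊕1⊕0⊕0⊕1⊕0⊕0⊕1⊕1⊕1⊕0⊕1⊕1⊕0 = 1
s4: b4⊕b5⊕b6⊕b7⊕b12⊕b13⊕b14⊕b15⊕b20⊕b21⊕b22⊕b23⊕b28⊕b29⊕b30⊕b31 = 0⊕0⊕1⊕1⊕1⊕0⊕1⊕0⊕1⊕1⊕1⊕1⊕1⊕1⊕1⊕0 = 1
s8: b8⊕b9⊕b10⊕b11⊕b12⊕b13⊕b14⊕b15⊕b24⊕b25⊕b26⊕b27⊕b28⊕b29⊕b30⊕b31 = 0⊕0⊕0⊕0⊕1⊕0⊕1⊕0⊕0⊕0⊕0⊕1⊕1⊕1⊕1⊕0 = 0
s16: b16⊕b17⊕b18⊕b19⊕b20⊕b21⊕b22⊕b23⊕b24⊕b25⊕b26⊕b27⊕b28⊕b29⊕b30⊕b31 = 1⊕1⊕0⊕1⊕1⊕1⊕1⊕1⊕0⊕0⊕0⊕1⊕1⊕1⊕1⊕0 = 1
Syndrome (s16...s1) = 10111 → position 23.
Overall parity (XOR of all 32 bits, including p0): 1⊕0⊕1⊕0⊕0⊕0⊕1⊕1⊕0⊕0⊕0⊕0⊕1⊕0⊕1⊕0⊕1⊕1⊕0⊕1⊕1⊕1⊕1⊕1⊕0⊕0⊕0⊕1⊕1⊕1⊕1⊕0 = 1
Overall=1, syndrome position=23 → single-bit error at position 23.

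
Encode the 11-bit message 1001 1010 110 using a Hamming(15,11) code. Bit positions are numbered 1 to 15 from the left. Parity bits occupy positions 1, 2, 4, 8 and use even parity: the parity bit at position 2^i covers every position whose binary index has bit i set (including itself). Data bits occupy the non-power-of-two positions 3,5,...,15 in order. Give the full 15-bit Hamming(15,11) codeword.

101100101010110

Place data bits at non-power-of-two positions: b3=1, b5=0, b6=0, b7=1, b9=1, b10=0, b11=1, b12=0, b13=1, b14=1, b15=0.
p1 = XOR of data positions {3,5,7,9,11,13,15} = 1⊕0⊕1⊕1⊕1⊕1⊕0 = 1
p2 = XOR of data positions {3,6,7,10,11,14,15} = 1⊕0⊕1⊕0⊕1⊕1⊕0 = 0
p4 = XOR of data positions {5,6,7,12,13,14,15} = 0⊕0⊕1⊕0⊕1⊕1⊕0 = 1
p8 = XOR of data positions {9,10,11,12,13,14,15} = 1⊕0⊕1⊕0⊕1⊕1⊕0 = 0
Codeword b1..b15 = 101100101010110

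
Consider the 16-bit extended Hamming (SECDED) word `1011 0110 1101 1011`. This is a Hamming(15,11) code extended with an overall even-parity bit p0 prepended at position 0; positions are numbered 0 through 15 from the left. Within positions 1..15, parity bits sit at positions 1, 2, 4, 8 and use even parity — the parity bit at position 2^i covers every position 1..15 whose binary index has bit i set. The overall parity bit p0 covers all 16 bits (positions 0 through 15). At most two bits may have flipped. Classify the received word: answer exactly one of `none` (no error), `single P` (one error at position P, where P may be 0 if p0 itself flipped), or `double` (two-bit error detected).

single 5

s1: b1⊕b3⊕b5⊕b7⊕b9⊕b11⊕b13⊕b15 = 0⊕1⊕1⊕0⊕1⊕1⊕0⊕1 = 1
s2: b2⊕b3⊕b6⊕b7⊕b10⊕b11⊕b14⊕b15 = 1⊕1⊕1⊕0⊕0⊕1⊕1⊕1 = 0
s4: b4⊕b5⊕b6⊕b7⊕b12⊕b13⊕b14⊕b15 = 0⊕1⊕1⊕0⊕1⊕0⊕1⊕1 = 1
s8: b8⊕b9⊕b10⊕b11⊕b12⊕b13⊕b14⊕b15 = 1⊕1⊕0⊕1⊕1⊕0⊕1⊕1 = 0
Syndrome (s8...s1) = 0101 → position 5.
Overall parity (XOR of all 16 bits, including p0): 1⊕0⊕1⊕1⊕0⊕1⊕1⊕0⊕1⊕1⊕0⊕1⊕1⊕0⊕1⊕1 = 1
Overall=1, syndrome position=5 → single-bit error at position 5.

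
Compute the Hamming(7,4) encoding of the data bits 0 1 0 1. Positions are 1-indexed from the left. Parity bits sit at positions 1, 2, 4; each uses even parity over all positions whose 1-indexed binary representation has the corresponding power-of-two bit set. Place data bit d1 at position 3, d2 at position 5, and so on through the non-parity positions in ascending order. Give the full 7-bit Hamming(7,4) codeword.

Place data bits at non-power-of-two positions: b3=0, b5=1, b6=0, b7=1.
p1 = XOR of data positions {3,5,7} = 0⊕1⊕1 = 0
p2 = XOR of data positions {3,6,7} = 0⊕0⊕1 = 1
p4 = XOR of data positions {5,6,7} = 1⊕0⊕1 = 0
Codeword b1..b7 = 0100101

0100101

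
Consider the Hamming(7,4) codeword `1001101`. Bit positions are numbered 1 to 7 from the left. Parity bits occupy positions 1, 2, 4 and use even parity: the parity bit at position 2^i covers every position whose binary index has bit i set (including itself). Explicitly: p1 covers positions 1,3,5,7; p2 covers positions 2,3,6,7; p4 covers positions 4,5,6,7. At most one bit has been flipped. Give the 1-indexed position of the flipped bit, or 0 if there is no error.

7

s1: b1⊕b3⊕b5⊕b7 = 1⊕0⊕1⊕1 = 1
s2: b2⊕b3⊕b6⊕b7 = 0⊕0⊕0⊕1 = 1
s4: b4⊕b5⊕b6⊕b7 = 1⊕1⊕0⊕1 = 1
Syndrome (s4...s1) = 111 → position 7.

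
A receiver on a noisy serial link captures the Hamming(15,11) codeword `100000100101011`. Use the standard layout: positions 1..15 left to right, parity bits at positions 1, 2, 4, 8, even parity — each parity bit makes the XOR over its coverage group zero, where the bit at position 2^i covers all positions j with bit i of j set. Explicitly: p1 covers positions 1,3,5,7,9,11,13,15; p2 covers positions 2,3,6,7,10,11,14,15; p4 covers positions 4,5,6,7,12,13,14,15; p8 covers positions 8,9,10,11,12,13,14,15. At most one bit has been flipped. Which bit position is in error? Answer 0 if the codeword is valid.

1

s1: b1⊕b3⊕b5⊕b7⊕b9⊕b11⊕b13⊕b15 = 1⊕0⊕0⊕1⊕0⊕0⊕0⊕1 = 1
s2: b2⊕b3⊕b6⊕b7⊕b10⊕b11⊕b14⊕b15 = 0⊕0⊕0⊕1⊕1⊕0⊕1⊕1 = 0
s4: b4⊕b5⊕b6⊕b7⊕b12⊕b13⊕b14⊕b15 = 0⊕0⊕0⊕1⊕1⊕0⊕1⊕1 = 0
s8: b8⊕b9⊕b10⊕b11⊕b12⊕b13⊕b14⊕b15 = 0⊕0⊕1⊕0⊕1⊕0⊕1⊕1 = 0
Syndrome (s8...s1) = 0001 → position 1.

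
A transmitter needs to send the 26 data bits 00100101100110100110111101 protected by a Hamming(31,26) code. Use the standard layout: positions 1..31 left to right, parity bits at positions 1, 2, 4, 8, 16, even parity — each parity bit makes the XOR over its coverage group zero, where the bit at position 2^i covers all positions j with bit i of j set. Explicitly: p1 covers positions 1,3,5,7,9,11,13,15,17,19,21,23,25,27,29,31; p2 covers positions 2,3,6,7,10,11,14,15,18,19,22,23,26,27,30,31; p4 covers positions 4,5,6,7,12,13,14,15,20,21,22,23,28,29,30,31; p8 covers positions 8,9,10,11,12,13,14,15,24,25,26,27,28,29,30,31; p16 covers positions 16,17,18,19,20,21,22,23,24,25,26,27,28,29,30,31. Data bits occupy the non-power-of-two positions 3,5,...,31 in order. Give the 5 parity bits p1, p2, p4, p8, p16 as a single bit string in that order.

01010

Place data bits at non-power-of-two positions: b3=0, b5=0, b6=1, b7=0, b9=0, b10=1, b11=0, b12=1, b13=1, b14=0, b15=0, b17=1, b18=1, b19=0, b20=1, b21=0, b22=0, b23=1, b24=1, b25=0, b26=1, b27=1, b28=1, b29=1, b30=0, b31=1.
p1 = XOR of data positions {3,5,7,9,11,13,15,17,19,21,23,25,27,29,31} = 0⊕0⊕0⊕0⊕0⊕1⊕0⊕1⊕0⊕0⊕1⊕0⊕1⊕1⊕1 = 0
p2 = XOR of data positions {3,6,7,10,11,14,15,18,19,22,23,26,27,30,31} = 0⊕1⊕0⊕1⊕0⊕0⊕0⊕1⊕0⊕0⊕1⊕1⊕1⊕0⊕1 = 1
p4 = XOR of data positions {5,6,7,12,13,14,15,20,21,22,23,28,29,30,31} = 0⊕1⊕0⊕1⊕1⊕0⊕0⊕1⊕0⊕0⊕1⊕1⊕1⊕0⊕1 = 0
p8 = XOR of data positions {9,10,11,12,13,14,15,24,25,26,27,28,29,30,31} = 0⊕1⊕0⊕1⊕1⊕0⊕0⊕1⊕0⊕1⊕1⊕1⊕1⊕0⊕1 = 1
p16 = XOR of data positions {17,18,19,20,21,22,23,24,25,26,27,28,29,30,31} = 1⊕1⊕0⊕1⊕0⊕0⊕1⊕1⊕0⊕1⊕1⊕1⊕1⊕0⊕1 = 0
Parity bits p1,p2,p4,p8,p16 = 01010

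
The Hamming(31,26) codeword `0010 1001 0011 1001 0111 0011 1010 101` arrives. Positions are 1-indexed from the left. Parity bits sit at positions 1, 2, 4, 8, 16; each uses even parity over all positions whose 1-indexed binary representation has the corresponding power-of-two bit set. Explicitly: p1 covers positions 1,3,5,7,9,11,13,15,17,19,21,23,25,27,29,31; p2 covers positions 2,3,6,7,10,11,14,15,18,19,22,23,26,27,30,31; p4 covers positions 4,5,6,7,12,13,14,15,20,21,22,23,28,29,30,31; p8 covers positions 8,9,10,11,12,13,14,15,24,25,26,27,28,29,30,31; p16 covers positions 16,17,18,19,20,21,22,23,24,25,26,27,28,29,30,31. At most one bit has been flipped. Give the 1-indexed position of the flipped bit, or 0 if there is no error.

14

s1: b1⊕b3⊕b5⊕b7⊕b9⊕b11⊕b13⊕b15⊕b17⊕b19⊕b21⊕b23⊕b25⊕b27⊕b29⊕b31 = 0⊕1⊕1⊕0⊕0⊕1⊕1⊕0⊕0⊕1⊕0⊕1⊕1⊕1⊕1⊕1 = 0
s2: b2⊕b3⊕b6⊕b7⊕b10⊕b11⊕b14⊕b15⊕b18⊕b19⊕b22⊕b23⊕b26⊕b27⊕b30⊕b31 = 0⊕1⊕0⊕0⊕0⊕1⊕0⊕0⊕1⊕1⊕0⊕1⊕0⊕1⊕0⊕1 = 1
s4: b4⊕b5⊕b6⊕b7⊕b12⊕b13⊕b14⊕b15⊕b20⊕b21⊕b22⊕b23⊕b28⊕b29⊕b30⊕b31 = 0⊕1⊕0⊕0⊕1⊕1⊕0⊕0⊕1⊕0⊕0⊕1⊕0⊕1⊕0⊕1 = 1
s8: b8⊕b9⊕b10⊕b11⊕b12⊕b13⊕b14⊕b15⊕b24⊕b25⊕b26⊕b27⊕b28⊕b29⊕b30⊕b31 = 1⊕0⊕0⊕1⊕1⊕1⊕0⊕0⊕1⊕1⊕0⊕1⊕0⊕1⊕0⊕1 = 1
s16: b16⊕b17⊕b18⊕b19⊕b20⊕b21⊕b22⊕b23⊕b24⊕b25⊕b26⊕b27⊕b28⊕b29⊕b30⊕b31 = 1⊕0⊕1⊕1⊕1⊕0⊕0⊕1⊕1⊕1⊕0⊕1⊕0⊕1⊕0⊕1 = 0
Syndrome (s16...s1) = 01110 → position 14.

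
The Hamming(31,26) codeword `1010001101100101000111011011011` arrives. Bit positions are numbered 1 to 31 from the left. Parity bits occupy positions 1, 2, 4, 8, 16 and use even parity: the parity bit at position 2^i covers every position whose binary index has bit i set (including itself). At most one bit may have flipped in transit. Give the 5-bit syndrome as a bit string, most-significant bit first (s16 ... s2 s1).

s1: b1⊕b3⊕b5⊕b7⊕b9⊕b11⊕b13⊕b15⊕b17⊕b19⊕b21⊕b23⊕b25⊕b27⊕b29⊕b31 = 1⊕1⊕0⊕1⊕0⊕1⊕0⊕0⊕0⊕0⊕1⊕0⊕1⊕1⊕0⊕1 = 0
s2: b2⊕b3⊕b6⊕b7⊕b10⊕b11⊕b14⊕b15⊕b18⊕b19⊕b22⊕b23⊕b26⊕b27⊕b30⊕b31 = 0⊕1⊕0⊕1⊕1⊕1⊕1⊕0⊕0⊕0⊕1⊕0⊕0⊕1⊕1⊕1 = 1
s4: b4⊕b5⊕b6⊕b7⊕b12⊕b13⊕b14⊕b15⊕b20⊕b21⊕b22⊕b23⊕b28⊕b29⊕b30⊕b31 = 0⊕0⊕0⊕1⊕0⊕0⊕1⊕0⊕1⊕1⊕1⊕0⊕1⊕0⊕1⊕1 = 0
s8: b8⊕b9⊕b10⊕b11⊕b12⊕b13⊕b14⊕b15⊕b24⊕b25⊕b26⊕b27⊕b28⊕b29⊕b30⊕b31 = 1⊕0⊕1⊕1⊕0⊕0⊕1⊕0⊕1⊕1⊕0⊕1⊕1⊕0⊕1⊕1 = 0
s16: b16⊕b17⊕b18⊕b19⊕b20⊕b21⊕b22⊕b23⊕b24⊕b25⊕b26⊕b27⊕b28⊕b29⊕b30⊕b31 = 1⊕0⊕0⊕0⊕1⊕1⊕1⊕0⊕1⊕1⊕0⊕1⊕1⊕0⊕1⊕1 = 0
Syndrome (s16...s1) = 00010 → position 2.

00010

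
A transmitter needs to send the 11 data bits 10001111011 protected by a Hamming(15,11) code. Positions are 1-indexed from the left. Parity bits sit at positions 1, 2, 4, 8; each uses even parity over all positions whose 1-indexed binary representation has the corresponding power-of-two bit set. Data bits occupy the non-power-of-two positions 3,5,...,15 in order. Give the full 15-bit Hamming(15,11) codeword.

Place data bits at non-power-of-two positions: b3=1, b5=0, b6=0, b7=0, b9=1, b10=1, b11=1, b12=1, b13=0, b14=1, b15=1.
p1 = XOR of data positions {3,5,7,9,11,13,15} = 1⊕0⊕0⊕1⊕1⊕0⊕1 = 0
p2 = XOR of data positions {3,6,7,10,11,14,15} = 1⊕0⊕0⊕1⊕1⊕1⊕1 = 1
p4 = XOR of data positions {5,6,7,12,13,14,15} = 0⊕0⊕0⊕1⊕0⊕1⊕1 = 1
p8 = XOR of data positions {9,10,11,12,13,14,15} = 1⊕1⊕1⊕1⊕0⊕1⊕1 = 0
Codeword b1..b15 = 011100001111011

011100001111011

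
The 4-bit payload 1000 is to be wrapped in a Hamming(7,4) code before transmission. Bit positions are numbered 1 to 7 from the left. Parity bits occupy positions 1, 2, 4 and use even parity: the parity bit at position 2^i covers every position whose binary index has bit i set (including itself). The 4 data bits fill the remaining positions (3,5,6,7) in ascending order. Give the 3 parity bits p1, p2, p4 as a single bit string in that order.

110

Place data bits at non-power-of-two positions: b3=1, b5=0, b6=0, b7=0.
p1 = XOR of data positions {3,5,7} = 1⊕0⊕0 = 1
p2 = XOR of data positions {3,6,7} = 1⊕0⊕0 = 1
p4 = XOR of data positions {5,6,7} = 0⊕0⊕0 = 0
Parity bits p1,p2,p4 = 110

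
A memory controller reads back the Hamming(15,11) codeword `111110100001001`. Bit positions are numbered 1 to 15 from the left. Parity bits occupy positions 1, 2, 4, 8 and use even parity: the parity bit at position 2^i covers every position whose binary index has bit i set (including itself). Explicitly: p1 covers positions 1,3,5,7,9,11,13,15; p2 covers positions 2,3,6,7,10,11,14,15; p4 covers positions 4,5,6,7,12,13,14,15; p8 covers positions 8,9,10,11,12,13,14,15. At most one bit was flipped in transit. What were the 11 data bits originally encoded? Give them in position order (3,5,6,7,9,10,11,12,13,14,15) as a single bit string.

s1: b1⊕b3⊕b5⊕b7⊕b9⊕b11⊕b13⊕b15 = 1⊕1⊕1⊕1⊕0⊕0⊕0⊕1 = 1
s2: b2⊕b3⊕b6⊕b7⊕b10⊕b11⊕b14⊕b15 = 1⊕1⊕0⊕1⊕0⊕0⊕0⊕1 = 0
s4: b4⊕b5⊕b6⊕b7⊕b12⊕b13⊕b14⊕b15 = 1⊕1⊕0⊕1⊕1⊕0⊕0⊕1 = 1
s8: b8⊕b9⊕b10⊕b11⊕b12⊕b13⊕b14⊕b15 = 0⊕0⊕0⊕0⊕1⊕0⊕0⊕1 = 0
Syndrome (s8...s1) = 0101 → position 5.
Flip bit 5: corrected codeword = 111100100001001
Data bits at positions 3,5,6,7,9,10,11,12,13,14,15: 10010001001

10010001001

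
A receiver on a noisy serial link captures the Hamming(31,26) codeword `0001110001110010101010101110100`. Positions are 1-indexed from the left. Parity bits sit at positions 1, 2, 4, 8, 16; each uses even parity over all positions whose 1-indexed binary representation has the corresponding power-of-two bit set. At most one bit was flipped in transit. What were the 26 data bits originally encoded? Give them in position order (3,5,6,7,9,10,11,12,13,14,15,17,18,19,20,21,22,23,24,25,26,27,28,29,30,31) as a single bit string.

01100111001101010101110100

s1: b1⊕b3⊕b5⊕b7⊕b9⊕b11⊕b13⊕b15⊕b17⊕b19⊕b21⊕b23⊕b25⊕b27⊕b29⊕b31 = 0⊕0⊕1⊕0⊕0⊕1⊕0⊕1⊕1⊕1⊕1⊕1⊕1⊕1⊕1⊕0 = 0
s2: b2⊕b3⊕b6⊕b7⊕b10⊕b11⊕b14⊕b15⊕b18⊕b19⊕b22⊕b23⊕b26⊕b27⊕b30⊕b31 = 0⊕0⊕1⊕0⊕1⊕1⊕0⊕1⊕0⊕1⊕0⊕1⊕1⊕1⊕0⊕0 = 0
s4: b4⊕b5⊕b6⊕b7⊕b12⊕b13⊕b14⊕b15⊕b20⊕b21⊕b22⊕b23⊕b28⊕b29⊕b30⊕b31 = 1⊕1⊕1⊕0⊕1⊕0⊕0⊕1⊕0⊕1⊕0⊕1⊕0⊕1⊕0⊕0 = 0
s8: b8⊕b9⊕b10⊕b11⊕b12⊕b13⊕b14⊕b15⊕b24⊕b25⊕b26⊕b27⊕b28⊕b29⊕b30⊕b31 = 0⊕0⊕1⊕1⊕1⊕0⊕0⊕1⊕0⊕1⊕1⊕1⊕0⊕1⊕0⊕0 = 0
s16: b16⊕b17⊕b18⊕b19⊕b20⊕b21⊕b22⊕b23⊕b24⊕b25⊕b26⊕b27⊕b28⊕b29⊕b30⊕b31 = 0⊕1⊕0⊕1⊕0⊕1⊕0⊕1⊕0⊕1⊕1⊕1⊕0⊕1⊕0⊕0 = 0
Syndrome (s16...s1) = 00000 → position 0 (no error).
No correction needed.
Data bits at positions 3,5,6,7,9,10,11,12,13,14,15,17,18,19,20,21,22,23,24,25,26,27,28,29,30,31: 01100111001101010101110100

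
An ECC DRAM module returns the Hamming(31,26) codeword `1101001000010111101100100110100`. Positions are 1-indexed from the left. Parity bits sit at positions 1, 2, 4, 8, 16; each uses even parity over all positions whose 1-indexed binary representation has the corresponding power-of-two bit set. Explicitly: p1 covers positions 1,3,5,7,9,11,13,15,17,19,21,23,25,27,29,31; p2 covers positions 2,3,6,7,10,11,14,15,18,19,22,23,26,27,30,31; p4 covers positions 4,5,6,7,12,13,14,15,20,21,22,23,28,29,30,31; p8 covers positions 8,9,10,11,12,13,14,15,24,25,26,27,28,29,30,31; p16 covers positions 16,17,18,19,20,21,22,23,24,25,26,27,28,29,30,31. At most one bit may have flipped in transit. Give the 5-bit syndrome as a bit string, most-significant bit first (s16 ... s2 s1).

00000

s1: b1⊕b3⊕b5⊕b7⊕b9⊕b11⊕b13⊕b15⊕b17⊕b19⊕b21⊕b23⊕b25⊕b27⊕b29⊕b31 = 1⊕0⊕0⊕1⊕0⊕0⊕0⊕1⊕1⊕1⊕0⊕1⊕0⊕1⊕1⊕0 = 0
s2: b2⊕b3⊕b6⊕b7⊕b10⊕b11⊕b14⊕b15⊕b18⊕b19⊕b22⊕b23⊕b26⊕b27⊕b30⊕b31 = 1⊕0⊕0⊕1⊕0⊕0⊕1⊕1⊕0⊕1⊕0⊕1⊕1⊕1⊕0⊕0 = 0
s4: b4⊕b5⊕b6⊕b7⊕b12⊕b13⊕b14⊕b15⊕b20⊕b21⊕b22⊕b23⊕b28⊕b29⊕b30⊕b31 = 1⊕0⊕0⊕1⊕1⊕0⊕1⊕1⊕1⊕0⊕0⊕1⊕0⊕1⊕0⊕0 = 0
s8: b8⊕b9⊕b10⊕b11⊕b12⊕b13⊕b14⊕b15⊕b24⊕b25⊕b26⊕b27⊕b28⊕b29⊕b30⊕b31 = 0⊕0⊕0⊕0⊕1⊕0⊕1⊕1⊕0⊕0⊕1⊕1⊕0⊕1⊕0⊕0 = 0
s16: b16⊕b17⊕b18⊕b19⊕b20⊕b21⊕b22⊕b23⊕b24⊕b25⊕b26⊕b27⊕b28⊕b29⊕b30⊕b31 = 1⊕1⊕0⊕1⊕1⊕0⊕0⊕1⊕0⊕0⊕1⊕1⊕0⊕1⊕0⊕0 = 0
Syndrome (s16...s1) = 00000 → position 0 (no error).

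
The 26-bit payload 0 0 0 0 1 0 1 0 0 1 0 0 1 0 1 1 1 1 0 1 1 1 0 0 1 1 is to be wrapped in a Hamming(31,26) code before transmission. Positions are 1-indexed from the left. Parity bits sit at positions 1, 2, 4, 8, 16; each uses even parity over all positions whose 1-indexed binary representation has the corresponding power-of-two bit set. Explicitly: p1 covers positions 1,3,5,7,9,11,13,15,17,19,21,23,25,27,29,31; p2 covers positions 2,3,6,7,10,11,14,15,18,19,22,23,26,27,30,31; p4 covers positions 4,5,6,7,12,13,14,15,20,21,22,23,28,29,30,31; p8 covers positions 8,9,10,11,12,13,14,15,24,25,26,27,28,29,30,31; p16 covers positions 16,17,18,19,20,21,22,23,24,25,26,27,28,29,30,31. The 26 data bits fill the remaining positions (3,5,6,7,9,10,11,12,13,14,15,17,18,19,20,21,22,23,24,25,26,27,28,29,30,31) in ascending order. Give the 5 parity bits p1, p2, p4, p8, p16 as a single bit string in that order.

11100

Place data bits at non-power-of-two positions: b3=0, b5=0, b6=0, b7=0, b9=1, b10=0, b11=1, b12=0, b13=0, b14=1, b15=0, b17=0, b18=1, b19=0, b20=1, b21=1, b22=1, b23=1, b24=0, b25=1, b26=1, b27=1, b28=0, b29=0, b30=1, b31=1.
p1 = XOR of data positions {3,5,7,9,11,13,15,17,19,21,23,25,27,29,31} = 0⊕0⊕0⊕1⊕1⊕0⊕0⊕0⊕0⊕1⊕1⊕1⊕1⊕0⊕1 = 1
p2 = XOR of data positions {3,6,7,10,11,14,15,18,19,22,23,26,27,30,31} = 0⊕0⊕0⊕0⊕1⊕1⊕0⊕1⊕0⊕1⊕1⊕1⊕1⊕1⊕1 = 1
p4 = XOR of data positions {5,6,7,12,13,14,15,20,21,22,23,28,29,30,31} = 0⊕0⊕0⊕0⊕0⊕1⊕0⊕1⊕1⊕1⊕1⊕0⊕0⊕1⊕1 = 1
p8 = XOR of data positions {9,10,11,12,13,14,15,24,25,26,27,28,29,30,31} = 1⊕0⊕1⊕0⊕0⊕1⊕0⊕0⊕1⊕1⊕1⊕0⊕0⊕1⊕1 = 0
p16 = XOR of data positions {17,18,19,20,21,22,23,24,25,26,27,28,29,30,31} = 0⊕1⊕0⊕1⊕1⊕1⊕1⊕0⊕1⊕1⊕1⊕0⊕0⊕1⊕1 = 0
Parity bits p1,p2,p4,p8,p16 = 11100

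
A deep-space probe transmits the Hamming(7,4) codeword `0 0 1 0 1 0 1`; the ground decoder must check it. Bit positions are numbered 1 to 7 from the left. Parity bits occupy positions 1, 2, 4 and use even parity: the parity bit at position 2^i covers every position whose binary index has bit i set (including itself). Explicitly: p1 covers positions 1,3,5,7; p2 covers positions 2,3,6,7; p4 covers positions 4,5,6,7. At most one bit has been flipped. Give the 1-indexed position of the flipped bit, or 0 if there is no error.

1

s1: b1⊕b3⊕b5⊕b7 = 0⊕1⊕1⊕1 = 1
s2: b2⊕b3⊕b6⊕b7 = 0⊕1⊕0⊕1 = 0
s4: b4⊕b5⊕b6⊕b7 = 0⊕1⊕0⊕1 = 0
Syndrome (s4...s1) = 001 → position 1.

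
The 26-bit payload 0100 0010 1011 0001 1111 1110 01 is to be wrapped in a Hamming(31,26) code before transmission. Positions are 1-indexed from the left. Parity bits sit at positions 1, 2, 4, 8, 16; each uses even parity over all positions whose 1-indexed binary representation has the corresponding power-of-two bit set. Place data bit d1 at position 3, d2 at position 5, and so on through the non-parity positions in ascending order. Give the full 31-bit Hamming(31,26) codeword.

0100100100101010100011111111001

Place data bits at non-power-of-two positions: b3=0, b5=1, b6=0, b7=0, b9=0, b10=0, b11=1, b12=0, b13=1, b14=0, b15=1, b17=1, b18=0, b19=0, b20=0, b21=1, b22=1, b23=1, b24=1, b25=1, b26=1, b27=1, b28=1, b29=0, b30=0, b31=1.
p1 = XOR of data positions {3,5,7,9,11,13,15,17,19,21,23,25,27,29,31} = 0⊕1⊕0⊕0⊕1⊕1⊕1⊕1⊕0⊕1⊕1⊕1⊕1⊕0⊕1 = 0
p2 = XOR of data positions {3,6,7,10,11,14,15,18,19,22,23,26,27,30,31} = 0⊕0⊕0⊕0⊕1⊕0⊕1⊕0⊕0⊕1⊕1⊕1⊕1⊕0⊕1 = 1
p4 = XOR of data positions {5,6,7,12,13,14,15,20,21,22,23,28,29,30,31} = 1⊕0⊕0⊕0⊕1⊕0⊕1⊕0⊕1⊕1⊕1⊕1⊕0⊕0⊕1 = 0
p8 = XOR of data positions {9,10,11,12,13,14,15,24,25,26,27,28,29,30,31} = 0⊕0⊕1⊕0⊕1⊕0⊕1⊕1⊕1⊕1⊕1⊕1⊕0⊕0⊕1 = 1
p16 = XOR of data positions {17,18,19,20,21,22,23,24,25,26,27,28,29,30,31} = 1⊕0⊕0⊕0⊕1⊕1⊕1⊕1⊕1⊕1⊕1⊕1⊕0⊕0⊕1 = 0
Codeword b1..b31 = 0100100100101010100011111111001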